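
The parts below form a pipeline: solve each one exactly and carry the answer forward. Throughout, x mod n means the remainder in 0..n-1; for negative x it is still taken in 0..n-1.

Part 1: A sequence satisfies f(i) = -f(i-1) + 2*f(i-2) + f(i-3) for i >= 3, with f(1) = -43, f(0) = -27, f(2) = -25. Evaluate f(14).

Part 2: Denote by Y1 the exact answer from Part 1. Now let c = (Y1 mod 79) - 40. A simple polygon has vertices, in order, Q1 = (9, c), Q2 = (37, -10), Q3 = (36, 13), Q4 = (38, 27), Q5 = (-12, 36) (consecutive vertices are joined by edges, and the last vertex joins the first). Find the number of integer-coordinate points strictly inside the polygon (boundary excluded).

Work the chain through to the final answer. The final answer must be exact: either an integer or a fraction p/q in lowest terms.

Part 1: f(3) = -1*(-25) + 2*(-43) + 1*(-27) = -88; iterating: f(3)=-88, f(4)=-5, f(5)=-196, f(6)=98, f(7)=-495, f(8)=495, f(9)=-1387, f(10)=1882, f(11)=-4161, f(12)=6538, f(13)=-12978, f(14)=21893; answer 21893
Part 2: Y1 = 21893; c = -30; cross terms: (9*-10 - 37*-30)=1020, (37*13 - 36*-10)=841, (36*27 - 38*13)=478, (38*36 - -12*27)=1692, (-12*-30 - 9*36)=36; twice the area = |4067| = 4067; area = 4067/2; boundary points = 4 + 1 + 2 + 1 + 3 = 11; strictly interior points = area - boundary/2 + 1 = 2029; answer 2029

2029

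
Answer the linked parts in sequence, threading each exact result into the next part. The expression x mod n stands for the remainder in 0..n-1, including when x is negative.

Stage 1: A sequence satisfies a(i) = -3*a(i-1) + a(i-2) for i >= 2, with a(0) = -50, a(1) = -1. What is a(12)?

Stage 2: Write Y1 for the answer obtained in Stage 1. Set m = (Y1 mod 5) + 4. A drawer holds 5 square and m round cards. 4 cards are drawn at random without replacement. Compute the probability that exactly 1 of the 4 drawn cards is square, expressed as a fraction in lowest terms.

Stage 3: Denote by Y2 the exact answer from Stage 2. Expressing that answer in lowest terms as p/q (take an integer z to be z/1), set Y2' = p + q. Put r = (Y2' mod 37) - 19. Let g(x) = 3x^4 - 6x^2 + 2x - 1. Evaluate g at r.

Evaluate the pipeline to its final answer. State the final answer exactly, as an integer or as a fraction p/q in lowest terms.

248862

Stage 1: a(2) = -3*(-1) + 1*(-50) = -47; iterating: a(2)=-47, a(3)=140, a(4)=-467, a(5)=1541, a(6)=-5090, a(7)=16811, a(8)=-55523, a(9)=183380, a(10)=-605663, a(11)=2000369, a(12)=-6606770; answer -6606770
Stage 2: Y1 = -6606770; m = 4; total draws C(9,4) = 126; favorable C(5,1)*C(4,3) = 20; P = 10/63; answer 10/63
Stage 3: Y2 = 10/63; threaded value p + q = 73; r = 17; 3*(17)^4 - 6*(17)^2 + 2*(17)^1 - 1 = (250563) + (-1734) + (34) + (-1) = 248862; answer 248862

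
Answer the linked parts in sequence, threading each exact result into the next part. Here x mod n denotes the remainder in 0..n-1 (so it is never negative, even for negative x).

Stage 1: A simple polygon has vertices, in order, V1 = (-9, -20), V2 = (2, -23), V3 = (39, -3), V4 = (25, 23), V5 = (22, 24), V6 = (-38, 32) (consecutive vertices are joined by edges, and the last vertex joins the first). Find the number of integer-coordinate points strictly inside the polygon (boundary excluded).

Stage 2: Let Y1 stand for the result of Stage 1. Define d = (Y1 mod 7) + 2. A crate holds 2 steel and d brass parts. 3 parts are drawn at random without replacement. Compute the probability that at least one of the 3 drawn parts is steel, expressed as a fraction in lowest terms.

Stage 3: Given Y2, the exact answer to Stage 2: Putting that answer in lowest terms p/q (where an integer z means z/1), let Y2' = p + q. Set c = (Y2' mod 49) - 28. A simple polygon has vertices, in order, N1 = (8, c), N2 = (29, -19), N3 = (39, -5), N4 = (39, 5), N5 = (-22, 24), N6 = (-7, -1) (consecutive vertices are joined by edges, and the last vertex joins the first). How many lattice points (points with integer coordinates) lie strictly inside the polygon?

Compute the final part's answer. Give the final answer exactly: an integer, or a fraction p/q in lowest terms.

1192

Stage 1: cross terms: (-9*-23 - 2*-20)=247, (2*-3 - 39*-23)=891, (39*23 - 25*-3)=972, (25*24 - 22*23)=94, (22*32 - -38*24)=1616, (-38*-20 - -9*32)=1048; twice the area = |4868| = 4868; area = 2434; boundary points = 1 + 1 + 2 + 1 + 4 + 1 = 10; strictly interior points = area - boundary/2 + 1 = 2430; answer 2430
Stage 2: Y1 = 2430; d = 3; total draws C(5,3) = 10; complement C(3,3) = 1; favorable 10 - 1 = 9; P = 9/10; answer 9/10
Stage 3: Y2 = 9/10; threaded value p + q = 19; c = -9; cross terms: (8*-19 - 29*-9)=109, (29*-5 - 39*-19)=596, (39*5 - 39*-5)=390, (39*24 - -22*5)=1046, (-22*-1 - -7*24)=190, (-7*-9 - 8*-1)=71; twice the area = |2402| = 2402; area = 1201; boundary points = 1 + 2 + 10 + 1 + 5 + 1 = 20; strictly interior points = area - boundary/2 + 1 = 1192; answer 1192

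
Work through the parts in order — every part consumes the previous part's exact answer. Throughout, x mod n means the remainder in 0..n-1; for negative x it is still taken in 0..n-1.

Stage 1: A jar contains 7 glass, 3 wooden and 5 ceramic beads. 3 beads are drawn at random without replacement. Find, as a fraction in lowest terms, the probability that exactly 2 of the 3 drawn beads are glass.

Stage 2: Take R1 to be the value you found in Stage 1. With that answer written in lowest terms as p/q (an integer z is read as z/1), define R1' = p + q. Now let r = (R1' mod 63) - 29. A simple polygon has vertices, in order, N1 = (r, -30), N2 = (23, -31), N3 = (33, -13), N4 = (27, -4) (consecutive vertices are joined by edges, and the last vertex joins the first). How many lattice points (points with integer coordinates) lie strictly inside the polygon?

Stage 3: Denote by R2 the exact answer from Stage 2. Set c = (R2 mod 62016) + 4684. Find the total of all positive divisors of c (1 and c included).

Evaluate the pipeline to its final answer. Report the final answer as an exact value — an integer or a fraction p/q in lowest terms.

7200

Stage 1: total draws C(15,3) = 455; favorable C(7,2)*C(8,1) = 168; P = 24/65; answer 24/65
Stage 2: R1 = 24/65; threaded value p + q = 89; r = -3; cross terms: (-3*-31 - 23*-30)=783, (23*-13 - 33*-31)=724, (33*-4 - 27*-13)=219, (27*-30 - -3*-4)=-822; twice the area = |904| = 904; area = 452; boundary points = 1 + 2 + 3 + 2 = 8; strictly interior points = area - boundary/2 + 1 = 449; answer 449
Stage 3: R2 = 449; c = 5133; 5133 = 3 * 29 * 59; sigma = (1 + 3) * (1 + 29) * (1 + 59) = 4 * 30 * 60 = 7200; answer 7200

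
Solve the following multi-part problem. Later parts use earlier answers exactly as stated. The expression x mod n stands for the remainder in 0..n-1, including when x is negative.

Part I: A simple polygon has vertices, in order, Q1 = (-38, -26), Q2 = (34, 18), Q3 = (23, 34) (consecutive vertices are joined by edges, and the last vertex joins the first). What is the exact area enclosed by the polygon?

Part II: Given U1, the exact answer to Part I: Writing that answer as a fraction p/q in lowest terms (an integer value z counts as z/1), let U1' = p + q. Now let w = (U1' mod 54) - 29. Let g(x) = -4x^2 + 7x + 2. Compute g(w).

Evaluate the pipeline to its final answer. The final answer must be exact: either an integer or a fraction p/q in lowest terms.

-1738

Part I: cross terms: (-38*18 - 34*-26)=200, (34*34 - 23*18)=742, (23*-26 - -38*34)=694; twice the area = |1636| = 1636; area = 818; answer 818
Part II: U1 = 818; threaded value p + q = 819; w = -20; -4*(-20)^2 + 7*(-20)^1 + 2 = (-1600) + (-140) + (2) = -1738; answer -1738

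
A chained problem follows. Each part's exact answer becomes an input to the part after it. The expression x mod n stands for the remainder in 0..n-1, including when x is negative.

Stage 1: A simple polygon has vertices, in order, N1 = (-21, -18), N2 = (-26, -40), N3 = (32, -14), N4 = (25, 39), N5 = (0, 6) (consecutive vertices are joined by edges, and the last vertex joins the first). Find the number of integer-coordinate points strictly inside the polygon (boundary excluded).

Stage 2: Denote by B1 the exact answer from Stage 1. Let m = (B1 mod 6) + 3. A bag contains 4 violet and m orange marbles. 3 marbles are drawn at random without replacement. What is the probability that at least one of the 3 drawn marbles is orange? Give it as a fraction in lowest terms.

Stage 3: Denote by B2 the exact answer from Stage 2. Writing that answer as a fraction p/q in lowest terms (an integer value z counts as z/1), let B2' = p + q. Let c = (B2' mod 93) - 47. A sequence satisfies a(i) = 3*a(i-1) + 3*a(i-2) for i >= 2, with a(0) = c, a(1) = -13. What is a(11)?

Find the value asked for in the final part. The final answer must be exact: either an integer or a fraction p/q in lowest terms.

Stage 1: cross terms: (-21*-40 - -26*-18)=372, (-26*-14 - 32*-40)=1644, (32*39 - 25*-14)=1598, (25*6 - 0*39)=150, (0*-18 - -21*6)=126; twice the area = |3890| = 3890; area = 1945; boundary points = 1 + 2 + 1 + 1 + 3 = 8; strictly interior points = area - boundary/2 + 1 = 1942; answer 1942
Stage 2: B1 = 1942; m = 7; total draws C(11,3) = 165; complement C(4,3) = 4; favorable 165 - 4 = 161; P = 161/165; answer 161/165
Stage 3: B2 = 161/165; threaded value p + q = 326; c = 0; a(2) = 3*(-13) + 3*(0) = -39; iterating: a(2)=-39, a(3)=-156, a(4)=-585, a(5)=-2223, a(6)=-8424, a(7)=-31941, a(8)=-121095, a(9)=-459108, a(10)=-1740609, a(11)=-6599151; answer -6599151

-6599151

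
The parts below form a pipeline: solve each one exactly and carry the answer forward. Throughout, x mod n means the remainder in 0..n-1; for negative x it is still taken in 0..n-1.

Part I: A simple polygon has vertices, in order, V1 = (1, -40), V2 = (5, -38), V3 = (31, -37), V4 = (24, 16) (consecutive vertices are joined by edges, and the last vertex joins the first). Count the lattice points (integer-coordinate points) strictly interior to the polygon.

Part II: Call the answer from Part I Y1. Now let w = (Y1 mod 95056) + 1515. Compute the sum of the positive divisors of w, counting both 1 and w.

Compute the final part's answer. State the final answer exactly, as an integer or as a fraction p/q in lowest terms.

Part I: cross terms: (1*-38 - 5*-40)=162, (5*-37 - 31*-38)=993, (31*16 - 24*-37)=1384, (24*-40 - 1*16)=-976; twice the area = |1563| = 1563; area = 1563/2; boundary points = 2 + 1 + 1 + 1 = 5; strictly interior points = area - boundary/2 + 1 = 780; answer 780
Part II: Y1 = 780; w = 2295; 2295 = 3^3 * 5 * 17; sigma = (1 + 3 + 9 + 27) * (1 + 5) * (1 + 17) = 40 * 6 * 18 = 4320; answer 4320

4320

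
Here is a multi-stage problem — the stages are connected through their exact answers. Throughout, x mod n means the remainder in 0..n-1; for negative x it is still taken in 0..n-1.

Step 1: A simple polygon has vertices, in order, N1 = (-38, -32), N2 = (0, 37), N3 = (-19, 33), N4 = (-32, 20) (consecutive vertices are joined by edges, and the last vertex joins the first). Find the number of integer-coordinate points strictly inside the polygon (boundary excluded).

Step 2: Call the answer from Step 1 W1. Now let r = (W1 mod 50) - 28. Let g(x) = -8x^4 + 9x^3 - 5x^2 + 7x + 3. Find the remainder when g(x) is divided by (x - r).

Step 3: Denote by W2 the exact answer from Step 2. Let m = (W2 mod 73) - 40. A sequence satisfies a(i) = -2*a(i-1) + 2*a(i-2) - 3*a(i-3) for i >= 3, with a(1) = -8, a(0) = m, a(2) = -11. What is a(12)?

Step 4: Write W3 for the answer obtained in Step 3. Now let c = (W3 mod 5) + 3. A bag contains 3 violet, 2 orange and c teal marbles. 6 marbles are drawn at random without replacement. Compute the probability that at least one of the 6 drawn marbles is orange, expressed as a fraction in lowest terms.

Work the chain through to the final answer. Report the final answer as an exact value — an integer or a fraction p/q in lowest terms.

17/22

Step 1: cross terms: (-38*37 - 0*-32)=-1406, (0*33 - -19*37)=703, (-19*20 - -32*33)=676, (-32*-32 - -38*20)=1784; twice the area = |1757| = 1757; area = 1757/2; boundary points = 1 + 1 + 13 + 2 = 17; strictly interior points = area - boundary/2 + 1 = 871; answer 871
Step 2: W1 = 871; r = -7; remainder = value at the root: -8*(-7)^4 + 9*(-7)^3 - 5*(-7)^2 + 7*(-7)^1 + 3 = (-19208) + (-3087) + (-245) + (-49) + (3) = -22586; answer -22586
Step 3: W2 = -22586; m = 4; a(3) = -2*(-11) + 2*(-8) - 3*(4) = -6; iterating: a(3)=-6, a(4)=14, a(5)=-7, a(6)=60, a(7)=-176, a(8)=493, a(9)=-1518, a(10)=4550, a(11)=-13615, a(12)=40884; answer 40884
Step 4: W3 = 40884; c = 7; total draws C(12,6) = 924; complement C(10,6) = 210; favorable 924 - 210 = 714; P = 17/22; answer 17/22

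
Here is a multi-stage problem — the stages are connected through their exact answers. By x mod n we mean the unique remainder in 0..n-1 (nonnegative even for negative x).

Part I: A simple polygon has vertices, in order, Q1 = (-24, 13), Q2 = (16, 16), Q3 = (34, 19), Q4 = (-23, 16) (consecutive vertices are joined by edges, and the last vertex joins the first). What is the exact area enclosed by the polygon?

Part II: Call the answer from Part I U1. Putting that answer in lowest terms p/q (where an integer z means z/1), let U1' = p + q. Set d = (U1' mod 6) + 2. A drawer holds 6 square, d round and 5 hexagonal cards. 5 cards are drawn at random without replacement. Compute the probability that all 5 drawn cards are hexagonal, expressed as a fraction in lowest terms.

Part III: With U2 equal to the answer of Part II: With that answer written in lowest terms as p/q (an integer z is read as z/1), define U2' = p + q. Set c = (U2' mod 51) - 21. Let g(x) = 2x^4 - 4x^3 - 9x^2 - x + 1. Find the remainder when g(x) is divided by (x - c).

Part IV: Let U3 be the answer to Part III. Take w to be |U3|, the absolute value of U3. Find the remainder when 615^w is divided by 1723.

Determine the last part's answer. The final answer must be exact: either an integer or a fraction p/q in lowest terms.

1334

Part I: cross terms: (-24*16 - 16*13)=-592, (16*19 - 34*16)=-240, (34*16 - -23*19)=981, (-23*13 - -24*16)=85; twice the area = |234| = 234; area = 117; answer 117
Part II: U1 = 117; threaded value p + q = 118; d = 6; total draws C(17,5) = 6188; favorable C(5,5) = 1; P = 1/6188; answer 1/6188
Part III: U2 = 1/6188; threaded value p + q = 6189; c = -3; remainder = value at the root: 2*(-3)^4 - 4*(-3)^3 - 9*(-3)^2 - 1*(-3)^1 + 1 = (162) + (108) + (-81) + (3) + (1) = 193; answer 193
Part IV: U3 = 193; w = 193; squarings mod 1723: 615^1=615, 615^2=888, 615^4=1133, 615^8=54, 615^16=1193, 615^32=51, 615^64=878, 615^128=703; 615^193 = 615^1 * 615^64 * 615^128 = 1334 (mod 1723); answer 1334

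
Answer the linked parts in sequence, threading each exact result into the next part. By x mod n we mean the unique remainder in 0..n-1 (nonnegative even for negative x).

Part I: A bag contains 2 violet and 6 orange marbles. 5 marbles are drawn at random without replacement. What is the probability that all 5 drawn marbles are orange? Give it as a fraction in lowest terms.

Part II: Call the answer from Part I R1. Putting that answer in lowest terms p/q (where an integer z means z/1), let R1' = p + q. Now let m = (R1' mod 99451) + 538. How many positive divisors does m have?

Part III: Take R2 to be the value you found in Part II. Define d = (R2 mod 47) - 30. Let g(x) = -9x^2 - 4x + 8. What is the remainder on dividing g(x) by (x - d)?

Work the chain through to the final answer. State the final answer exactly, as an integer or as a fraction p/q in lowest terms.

Part I: total draws C(8,5) = 56; favorable C(6,5) = 6; P = 3/28; answer 3/28
Part II: R1 = 3/28; threaded value p + q = 31; m = 569; 569 is prime, so its only divisors are 1 and 569; count = 2; answer 2
Part III: R2 = 2; d = -28; remainder = value at the root: -9*(-28)^2 - 4*(-28)^1 + 8 = (-7056) + (112) + (8) = -6936; answer -6936

-6936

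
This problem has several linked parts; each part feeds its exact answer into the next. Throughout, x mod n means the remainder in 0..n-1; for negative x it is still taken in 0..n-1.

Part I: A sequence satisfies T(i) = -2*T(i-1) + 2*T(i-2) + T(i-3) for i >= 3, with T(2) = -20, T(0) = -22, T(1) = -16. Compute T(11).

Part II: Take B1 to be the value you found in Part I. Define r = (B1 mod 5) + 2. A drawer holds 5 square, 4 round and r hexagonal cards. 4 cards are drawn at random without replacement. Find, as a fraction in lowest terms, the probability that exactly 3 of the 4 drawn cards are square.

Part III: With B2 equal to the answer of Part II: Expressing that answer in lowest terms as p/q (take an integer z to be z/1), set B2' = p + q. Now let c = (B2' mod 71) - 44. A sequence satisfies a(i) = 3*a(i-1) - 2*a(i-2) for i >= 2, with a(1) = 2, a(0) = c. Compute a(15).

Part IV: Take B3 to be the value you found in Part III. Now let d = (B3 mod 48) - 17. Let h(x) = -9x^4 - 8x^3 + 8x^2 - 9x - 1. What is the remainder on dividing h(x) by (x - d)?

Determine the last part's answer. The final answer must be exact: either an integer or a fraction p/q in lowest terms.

-52489

Part I: T(3) = -2*(-20) + 2*(-16) + 1*(-22) = -14; iterating: T(3)=-14, T(4)=-28, T(5)=8, T(6)=-86, T(7)=160, T(8)=-484, T(9)=1202, T(10)=-3212, T(11)=8344; answer 8344
Part II: B1 = 8344; r = 6; total draws C(15,4) = 1365; favorable C(5,3)*C(10,1) = 100; P = 20/273; answer 20/273
Part III: B2 = 20/273; threaded value p + q = 293; c = -35; a(2) = 3*(2) - 2*(-35) = 76; iterating: a(2)=76, a(3)=224, a(4)=520, a(5)=1112, a(6)=2296, a(7)=4664, a(8)=9400, a(9)=18872, a(10)=37816, a(11)=75704, a(12)=151480, a(13)=303032, a(14)=606136, a(15)=1212344; answer 1212344
Part IV: B3 = 1212344; d = -9; remainder = value at the root: -9*(-9)^4 - 8*(-9)^3 + 8*(-9)^2 - 9*(-9)^1 - 1 = (-59049) + (5832) + (648) + (81) + (-1) = -52489; answer -52489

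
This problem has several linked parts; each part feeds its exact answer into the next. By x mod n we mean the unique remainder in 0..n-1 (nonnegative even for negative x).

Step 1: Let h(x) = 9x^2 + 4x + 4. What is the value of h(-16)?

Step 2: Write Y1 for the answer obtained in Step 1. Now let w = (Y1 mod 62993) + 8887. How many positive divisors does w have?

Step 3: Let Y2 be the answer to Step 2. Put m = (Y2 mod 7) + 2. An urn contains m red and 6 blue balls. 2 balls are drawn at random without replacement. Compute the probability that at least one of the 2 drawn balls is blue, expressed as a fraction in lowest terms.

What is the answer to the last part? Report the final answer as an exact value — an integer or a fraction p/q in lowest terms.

Step 1: 9*(-16)^2 + 4*(-16)^1 + 4 = (2304) + (-64) + (4) = 2244; answer 2244
Step 2: Y1 = 2244; w = 11131; 11131 is prime, so its only divisors are 1 and 11131; count = 2; answer 2
Step 3: Y2 = 2; m = 4; total draws C(10,2) = 45; complement C(4,2) = 6; favorable 45 - 6 = 39; P = 13/15; answer 13/15

13/15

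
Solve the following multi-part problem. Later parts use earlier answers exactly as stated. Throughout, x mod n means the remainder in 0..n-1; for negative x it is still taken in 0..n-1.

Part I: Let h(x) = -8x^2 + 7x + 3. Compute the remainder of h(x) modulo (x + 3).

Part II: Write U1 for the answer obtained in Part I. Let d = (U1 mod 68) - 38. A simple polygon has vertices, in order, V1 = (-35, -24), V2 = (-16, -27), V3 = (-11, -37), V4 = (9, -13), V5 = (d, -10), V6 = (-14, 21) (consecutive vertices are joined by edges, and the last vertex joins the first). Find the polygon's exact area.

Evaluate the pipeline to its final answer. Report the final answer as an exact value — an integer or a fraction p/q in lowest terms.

Part I: remainder = value at the root: -8*(-3)^2 + 7*(-3)^1 + 3 = (-72) + (-21) + (3) = -90; answer -90
Part II: U1 = -90; d = 8; cross terms: (-35*-27 - -16*-24)=561, (-16*-37 - -11*-27)=295, (-11*-13 - 9*-37)=476, (9*-10 - 8*-13)=14, (8*21 - -14*-10)=28, (-14*-24 - -35*21)=1071; twice the area = |2445| = 2445; area = 2445/2; answer 2445/2

2445/2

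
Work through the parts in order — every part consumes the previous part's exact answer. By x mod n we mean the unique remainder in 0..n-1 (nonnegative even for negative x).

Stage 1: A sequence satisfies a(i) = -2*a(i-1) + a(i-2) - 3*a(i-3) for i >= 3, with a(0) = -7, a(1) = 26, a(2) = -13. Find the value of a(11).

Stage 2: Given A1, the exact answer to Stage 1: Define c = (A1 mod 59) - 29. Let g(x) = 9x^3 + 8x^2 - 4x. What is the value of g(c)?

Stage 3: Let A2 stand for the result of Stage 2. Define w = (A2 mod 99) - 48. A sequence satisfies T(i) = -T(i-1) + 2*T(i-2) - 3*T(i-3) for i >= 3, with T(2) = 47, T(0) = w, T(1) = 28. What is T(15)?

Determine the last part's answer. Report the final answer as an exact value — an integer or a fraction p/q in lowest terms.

Stage 1: a(3) = -2*(-13) + 1*(26) - 3*(-7) = 73; iterating: a(3)=73, a(4)=-237, a(5)=586, a(6)=-1628, a(7)=4553, a(8)=-12492, a(9)=34421, a(10)=-94993, a(11)=261883; answer 261883
Stage 2: A1 = 261883; c = 12; 9*(12)^3 + 8*(12)^2 - 4*(12)^1 = (15552) + (1152) + (-48) = 16656; answer 16656
Stage 3: A2 = 16656; w = -24; T(3) = -1*(47) + 2*(28) - 3*(-24) = 81; iterating: T(3)=81, T(4)=-71, T(5)=92, T(6)=-477, T(7)=874, T(8)=-2104, T(9)=5283, T(10)=-12113, T(11)=28991, T(12)=-69066, T(13)=163387, T(14)=-388492, T(15)=922464; answer 922464

922464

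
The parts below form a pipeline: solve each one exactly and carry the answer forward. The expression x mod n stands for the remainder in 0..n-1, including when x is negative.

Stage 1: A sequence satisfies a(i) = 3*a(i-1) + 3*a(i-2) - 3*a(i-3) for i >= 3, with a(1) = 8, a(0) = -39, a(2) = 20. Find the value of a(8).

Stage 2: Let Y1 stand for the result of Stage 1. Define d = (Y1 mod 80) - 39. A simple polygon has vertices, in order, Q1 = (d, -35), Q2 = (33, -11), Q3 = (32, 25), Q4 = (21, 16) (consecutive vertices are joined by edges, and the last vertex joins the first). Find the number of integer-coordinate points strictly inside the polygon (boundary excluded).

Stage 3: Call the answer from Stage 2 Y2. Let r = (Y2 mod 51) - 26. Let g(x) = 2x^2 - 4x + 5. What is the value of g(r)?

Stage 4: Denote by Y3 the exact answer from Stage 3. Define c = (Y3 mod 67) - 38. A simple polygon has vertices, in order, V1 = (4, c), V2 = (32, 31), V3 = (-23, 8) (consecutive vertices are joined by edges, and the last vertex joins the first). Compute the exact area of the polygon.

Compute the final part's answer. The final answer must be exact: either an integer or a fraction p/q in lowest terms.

723

Stage 1: a(3) = 3*(20) + 3*(8) - 3*(-39) = 201; iterating: a(3)=201, a(4)=639, a(5)=2460, a(6)=8694, a(7)=31545, a(8)=113337; answer 113337
Stage 2: Y1 = 113337; d = 18; cross terms: (18*-11 - 33*-35)=957, (33*25 - 32*-11)=1177, (32*16 - 21*25)=-13, (21*-35 - 18*16)=-1023; twice the area = |1098| = 1098; area = 549; boundary points = 3 + 1 + 1 + 3 = 8; strictly interior points = area - boundary/2 + 1 = 546; answer 546
Stage 3: Y2 = 546; r = 10; 2*(10)^2 - 4*(10)^1 + 5 = (200) + (-40) + (5) = 165; answer 165
Stage 4: Y3 = 165; c = -7; cross terms: (4*31 - 32*-7)=348, (32*8 - -23*31)=969, (-23*-7 - 4*8)=129; twice the area = |1446| = 1446; area = 723; answer 723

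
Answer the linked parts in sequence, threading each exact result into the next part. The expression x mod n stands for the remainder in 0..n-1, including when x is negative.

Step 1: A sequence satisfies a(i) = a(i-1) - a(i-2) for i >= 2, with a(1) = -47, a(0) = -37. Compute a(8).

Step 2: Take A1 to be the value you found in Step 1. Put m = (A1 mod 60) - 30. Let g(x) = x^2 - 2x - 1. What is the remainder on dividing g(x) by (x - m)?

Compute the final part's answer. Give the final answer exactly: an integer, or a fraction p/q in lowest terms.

Step 1: a(2) = 1*(-47) - 1*(-37) = -10; iterating: a(2)=-10, a(3)=37, a(4)=47, a(5)=10, a(6)=-37, a(7)=-47, a(8)=-10; answer -10
Step 2: A1 = -10; m = 20; remainder = value at the root: 1*(20)^2 - 2*(20)^1 - 1 = (400) + (-40) + (-1) = 359; answer 359

359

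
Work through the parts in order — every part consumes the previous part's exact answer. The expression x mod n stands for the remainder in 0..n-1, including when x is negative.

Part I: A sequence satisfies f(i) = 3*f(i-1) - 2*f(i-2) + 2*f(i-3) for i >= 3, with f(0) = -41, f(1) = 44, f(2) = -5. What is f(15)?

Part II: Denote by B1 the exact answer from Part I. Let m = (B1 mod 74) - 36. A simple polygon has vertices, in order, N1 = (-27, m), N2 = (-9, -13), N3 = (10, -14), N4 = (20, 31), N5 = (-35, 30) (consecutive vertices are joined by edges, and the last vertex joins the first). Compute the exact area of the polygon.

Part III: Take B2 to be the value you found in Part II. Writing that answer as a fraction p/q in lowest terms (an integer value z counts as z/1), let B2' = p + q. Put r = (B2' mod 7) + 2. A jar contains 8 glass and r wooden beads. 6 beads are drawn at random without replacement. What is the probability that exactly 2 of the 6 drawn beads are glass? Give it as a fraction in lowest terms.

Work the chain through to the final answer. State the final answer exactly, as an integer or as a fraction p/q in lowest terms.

Part I: f(3) = 3*(-5) - 2*(44) + 2*(-41) = -185; iterating: f(3)=-185, f(4)=-457, f(5)=-1011, f(6)=-2489, f(7)=-6359, f(8)=-16121, f(9)=-40623, f(10)=-102345, f(11)=-258031, f(12)=-650649, f(13)=-1640575, f(14)=-4136489, f(15)=-10429615; answer -10429615
Part II: B1 = -10429615; m = -17; cross terms: (-27*-13 - -9*-17)=198, (-9*-14 - 10*-13)=256, (10*31 - 20*-14)=590, (20*30 - -35*31)=1685, (-35*-17 - -27*30)=1405; twice the area = |4134| = 4134; area = 2067; answer 2067
Part III: B2 = 2067; threaded value p + q = 2068; r = 5; total draws C(13,6) = 1716; favorable C(8,2)*C(5,4) = 140; P = 35/429; answer 35/429

35/429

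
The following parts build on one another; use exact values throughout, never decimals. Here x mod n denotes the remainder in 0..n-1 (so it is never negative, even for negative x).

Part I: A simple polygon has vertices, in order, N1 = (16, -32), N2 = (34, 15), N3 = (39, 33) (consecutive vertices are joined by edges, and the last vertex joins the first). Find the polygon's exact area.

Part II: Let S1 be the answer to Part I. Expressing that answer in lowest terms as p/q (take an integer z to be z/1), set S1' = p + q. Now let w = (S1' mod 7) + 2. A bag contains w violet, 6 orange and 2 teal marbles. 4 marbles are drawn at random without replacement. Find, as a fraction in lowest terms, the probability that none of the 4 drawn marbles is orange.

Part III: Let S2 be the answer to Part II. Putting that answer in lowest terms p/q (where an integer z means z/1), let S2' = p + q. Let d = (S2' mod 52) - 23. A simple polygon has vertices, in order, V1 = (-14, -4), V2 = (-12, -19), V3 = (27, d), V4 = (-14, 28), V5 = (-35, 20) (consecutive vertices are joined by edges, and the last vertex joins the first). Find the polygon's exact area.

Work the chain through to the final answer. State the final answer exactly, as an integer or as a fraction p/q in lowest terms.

2567/2

Part I: cross terms: (16*15 - 34*-32)=1328, (34*33 - 39*15)=537, (39*-32 - 16*33)=-1776; twice the area = |89| = 89; area = 89/2; answer 89/2
Part II: S1 = 89/2; threaded value p + q = 91; w = 2; total draws C(10,4) = 210; favorable C(4,4) = 1; P = 1/210; answer 1/210
Part III: S2 = 1/210; threaded value p + q = 211; d = -20; cross terms: (-14*-19 - -12*-4)=218, (-12*-20 - 27*-19)=753, (27*28 - -14*-20)=476, (-14*20 - -35*28)=700, (-35*-4 - -14*20)=420; twice the area = |2567| = 2567; area = 2567/2; answer 2567/2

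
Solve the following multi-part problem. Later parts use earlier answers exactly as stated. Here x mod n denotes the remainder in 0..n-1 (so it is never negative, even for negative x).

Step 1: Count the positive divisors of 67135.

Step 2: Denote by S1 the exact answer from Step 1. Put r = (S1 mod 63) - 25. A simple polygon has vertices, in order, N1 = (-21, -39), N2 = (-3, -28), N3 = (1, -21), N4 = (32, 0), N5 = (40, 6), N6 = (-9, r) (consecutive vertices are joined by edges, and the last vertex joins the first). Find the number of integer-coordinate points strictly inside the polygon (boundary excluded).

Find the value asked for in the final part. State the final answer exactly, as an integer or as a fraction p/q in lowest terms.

394

Step 1: 67135 = 5 * 29 * 463; number of divisors = (1+1) * (1+1) * (1+1) = 8; answer 8
Step 2: S1 = 8; r = -17; cross terms: (-21*-28 - -3*-39)=471, (-3*-21 - 1*-28)=91, (1*0 - 32*-21)=672, (32*6 - 40*0)=192, (40*-17 - -9*6)=-626, (-9*-39 - -21*-17)=-6; twice the area = |794| = 794; area = 397; boundary points = 1 + 1 + 1 + 2 + 1 + 2 = 8; strictly interior points = area - boundary/2 + 1 = 394; answer 394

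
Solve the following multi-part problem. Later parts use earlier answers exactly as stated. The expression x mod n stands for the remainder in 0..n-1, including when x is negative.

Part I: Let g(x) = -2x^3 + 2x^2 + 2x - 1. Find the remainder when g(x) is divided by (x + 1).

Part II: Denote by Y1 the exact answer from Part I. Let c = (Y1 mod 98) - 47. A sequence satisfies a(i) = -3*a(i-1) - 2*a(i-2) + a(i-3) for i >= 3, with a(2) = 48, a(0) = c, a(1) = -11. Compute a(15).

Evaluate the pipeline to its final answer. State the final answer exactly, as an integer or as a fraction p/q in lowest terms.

228837

Part I: remainder = value at the root: -2*(-1)^3 + 2*(-1)^2 + 2*(-1)^1 - 1 = (2) + (2) + (-2) + (-1) = 1; answer 1
Part II: Y1 = 1; c = -46; a(3) = -3*(48) - 2*(-11) + 1*(-46) = -168; iterating: a(3)=-168, a(4)=397, a(5)=-807, a(6)=1459, a(7)=-2366, a(8)=3373, a(9)=-3928, a(10)=2672, a(11)=3213, a(12)=-18911, a(13)=52979, a(14)=-117902, a(15)=228837; answer 228837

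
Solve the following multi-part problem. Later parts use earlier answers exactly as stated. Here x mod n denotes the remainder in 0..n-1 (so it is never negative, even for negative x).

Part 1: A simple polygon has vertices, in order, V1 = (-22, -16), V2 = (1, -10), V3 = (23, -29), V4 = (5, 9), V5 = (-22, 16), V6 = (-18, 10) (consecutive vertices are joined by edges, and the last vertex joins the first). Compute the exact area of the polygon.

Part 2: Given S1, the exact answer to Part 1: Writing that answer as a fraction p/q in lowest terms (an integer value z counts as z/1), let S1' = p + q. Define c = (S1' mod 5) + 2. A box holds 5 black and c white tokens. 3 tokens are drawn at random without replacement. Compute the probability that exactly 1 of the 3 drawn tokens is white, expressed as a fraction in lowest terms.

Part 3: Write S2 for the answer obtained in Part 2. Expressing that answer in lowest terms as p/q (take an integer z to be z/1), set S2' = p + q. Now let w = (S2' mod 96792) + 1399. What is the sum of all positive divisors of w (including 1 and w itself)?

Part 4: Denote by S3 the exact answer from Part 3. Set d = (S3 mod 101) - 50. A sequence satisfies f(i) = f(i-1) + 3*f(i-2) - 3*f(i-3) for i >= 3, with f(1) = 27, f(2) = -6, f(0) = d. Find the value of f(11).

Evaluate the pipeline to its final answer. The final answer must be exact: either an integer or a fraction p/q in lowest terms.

Part 1: cross terms: (-22*-10 - 1*-16)=236, (1*-29 - 23*-10)=201, (23*9 - 5*-29)=352, (5*16 - -22*9)=278, (-22*10 - -18*16)=68, (-18*-16 - -22*10)=508; twice the area = |1643| = 1643; area = 1643/2; answer 1643/2
Part 2: S1 = 1643/2; threaded value p + q = 1645; c = 2; total draws C(7,3) = 35; favorable C(2,1)*C(5,2) = 20; P = 4/7; answer 4/7
Part 3: S2 = 4/7; threaded value p + q = 11; w = 1410; 1410 = 2 * 3 * 5 * 47; sigma = (1 + 2) * (1 + 3) * (1 + 5) * (1 + 47) = 3 * 4 * 6 * 48 = 3456; answer 3456
Part 4: S3 = 3456; d = -28; f(3) = 1*(-6) + 3*(27) - 3*(-28) = 159; iterating: f(3)=159, f(4)=60, f(5)=555, f(6)=258, f(7)=1743, f(8)=852, f(9)=5307, f(10)=2634, f(11)=15999; answer 15999

15999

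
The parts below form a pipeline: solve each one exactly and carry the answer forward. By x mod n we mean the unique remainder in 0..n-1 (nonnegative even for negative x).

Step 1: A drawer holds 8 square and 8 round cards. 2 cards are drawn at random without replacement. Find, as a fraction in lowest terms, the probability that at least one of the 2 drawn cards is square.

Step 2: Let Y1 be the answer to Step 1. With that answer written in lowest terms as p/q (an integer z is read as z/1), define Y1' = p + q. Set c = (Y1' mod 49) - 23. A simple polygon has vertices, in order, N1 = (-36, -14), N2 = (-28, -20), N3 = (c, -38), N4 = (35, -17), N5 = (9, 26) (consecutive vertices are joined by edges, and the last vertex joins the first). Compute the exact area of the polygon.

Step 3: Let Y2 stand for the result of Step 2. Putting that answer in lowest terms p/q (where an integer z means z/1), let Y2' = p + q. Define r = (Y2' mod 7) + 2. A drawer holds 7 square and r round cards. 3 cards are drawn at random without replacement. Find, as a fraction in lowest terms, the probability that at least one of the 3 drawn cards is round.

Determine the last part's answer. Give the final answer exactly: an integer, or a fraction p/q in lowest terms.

Step 1: total draws C(16,2) = 120; complement C(8,2) = 28; favorable 120 - 28 = 92; P = 23/30; answer 23/30
Step 2: Y1 = 23/30; threaded value p + q = 53; c = -19; cross terms: (-36*-20 - -28*-14)=328, (-28*-38 - -19*-20)=684, (-19*-17 - 35*-38)=1653, (35*26 - 9*-17)=1063, (9*-14 - -36*26)=810; twice the area = |4538| = 4538; area = 2269; answer 2269
Step 3: Y2 = 2269; threaded value p + q = 2270; r = 4; total draws C(11,3) = 165; complement C(7,3) = 35; favorable 165 - 35 = 130; P = 26/33; answer 26/33

26/33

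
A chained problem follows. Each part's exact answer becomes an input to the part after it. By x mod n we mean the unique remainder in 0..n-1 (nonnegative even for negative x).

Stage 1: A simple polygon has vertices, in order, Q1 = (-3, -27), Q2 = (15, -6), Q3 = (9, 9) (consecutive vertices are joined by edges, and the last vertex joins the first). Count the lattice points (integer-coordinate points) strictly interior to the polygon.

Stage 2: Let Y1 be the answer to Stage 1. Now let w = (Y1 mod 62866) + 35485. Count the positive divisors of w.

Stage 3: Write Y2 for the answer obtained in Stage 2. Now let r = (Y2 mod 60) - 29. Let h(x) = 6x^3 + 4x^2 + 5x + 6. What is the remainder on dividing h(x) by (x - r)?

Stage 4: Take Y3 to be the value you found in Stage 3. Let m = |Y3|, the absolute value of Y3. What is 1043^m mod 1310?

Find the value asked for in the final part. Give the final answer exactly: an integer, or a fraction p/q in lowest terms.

47

Stage 1: cross terms: (-3*-6 - 15*-27)=423, (15*9 - 9*-6)=189, (9*-27 - -3*9)=-216; twice the area = |396| = 396; area = 198; boundary points = 3 + 3 + 12 = 18; strictly interior points = area - boundary/2 + 1 = 190; answer 190
Stage 2: Y1 = 190; w = 35675; 35675 = 5^2 * 1427; number of divisors = (2+1) * (1+1) = 6; answer 6
Stage 3: Y2 = 6; r = -23; remainder = value at the root: 6*(-23)^3 + 4*(-23)^2 + 5*(-23)^1 + 6 = (-73002) + (2116) + (-115) + (6) = -70995; answer -70995
Stage 4: Y3 = -70995; m = 70995; squarings mod 1310: 1043^1=1043, 1043^2=549, 1043^4=101, 1043^8=1031, 1043^16=551, 1043^32=991, 1043^64=891, 1043^128=21, 1043^256=441, 1043^512=601, 1043^1024=951, 1043^2048=501, 1043^4096=791, 1043^8192=811, 1043^16384=101, 1043^32768=1031, 1043^65536=551; 1043^70995 = 1043^1 * 1043^2 * 1043^16 * 1043^64 * 1043^256 * 1043^1024 * 1043^4096 * 1043^65536 = 47 (mod 1310); answer 47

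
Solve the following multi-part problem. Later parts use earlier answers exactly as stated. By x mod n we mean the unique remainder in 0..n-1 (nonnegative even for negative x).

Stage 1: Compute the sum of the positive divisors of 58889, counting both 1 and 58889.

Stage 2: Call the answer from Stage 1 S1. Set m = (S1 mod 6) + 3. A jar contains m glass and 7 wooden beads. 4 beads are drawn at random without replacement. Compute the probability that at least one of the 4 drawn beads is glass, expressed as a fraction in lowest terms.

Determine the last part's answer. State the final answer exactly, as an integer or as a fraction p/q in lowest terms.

Stage 1: 58889 is prime, so its only divisors are 1 and 58889; sigma = 1 + 58889 = 58890; answer 58890
Stage 2: S1 = 58890; m = 3; total draws C(10,4) = 210; complement C(7,4) = 35; favorable 210 - 35 = 175; P = 5/6; answer 5/6

5/6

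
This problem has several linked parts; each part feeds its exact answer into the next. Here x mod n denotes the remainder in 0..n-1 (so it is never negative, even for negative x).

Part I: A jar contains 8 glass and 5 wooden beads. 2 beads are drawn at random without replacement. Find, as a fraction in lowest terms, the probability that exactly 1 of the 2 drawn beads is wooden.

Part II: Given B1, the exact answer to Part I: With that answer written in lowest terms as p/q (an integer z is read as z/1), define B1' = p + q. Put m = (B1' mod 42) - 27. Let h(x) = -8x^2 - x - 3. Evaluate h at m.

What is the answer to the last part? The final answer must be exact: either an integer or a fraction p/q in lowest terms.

-793

Part I: total draws C(13,2) = 78; favorable C(5,1)*C(8,1) = 40; P = 20/39; answer 20/39
Part II: B1 = 20/39; threaded value p + q = 59; m = -10; -8*(-10)^2 - 1*(-10)^1 - 3 = (-800) + (10) + (-3) = -793; answer -793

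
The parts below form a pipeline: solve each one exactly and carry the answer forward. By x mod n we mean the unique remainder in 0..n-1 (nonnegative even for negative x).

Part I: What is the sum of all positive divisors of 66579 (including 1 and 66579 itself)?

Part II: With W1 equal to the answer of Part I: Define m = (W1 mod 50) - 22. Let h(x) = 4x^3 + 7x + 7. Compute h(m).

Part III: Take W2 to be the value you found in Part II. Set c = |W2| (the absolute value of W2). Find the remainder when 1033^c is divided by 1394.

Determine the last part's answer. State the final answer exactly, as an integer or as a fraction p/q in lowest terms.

361

Part I: 66579 = 3 * 22193; sigma = (1 + 3) * (1 + 22193) = 4 * 22194 = 88776; answer 88776
Part II: W1 = 88776; m = 4; 4*(4)^3 + 7*(4)^1 + 7 = (256) + (28) + (7) = 291; answer 291
Part III: W2 = 291; c = 291; squarings mod 1394: 1033^1=1033, 1033^2=679, 1033^4=1021, 1033^8=1123, 1033^16=953, 1033^32=715, 1033^64=1021, 1033^128=1123, 1033^256=953; 1033^291 = 1033^1 * 1033^2 * 1033^32 * 1033^256 = 361 (mod 1394); answer 361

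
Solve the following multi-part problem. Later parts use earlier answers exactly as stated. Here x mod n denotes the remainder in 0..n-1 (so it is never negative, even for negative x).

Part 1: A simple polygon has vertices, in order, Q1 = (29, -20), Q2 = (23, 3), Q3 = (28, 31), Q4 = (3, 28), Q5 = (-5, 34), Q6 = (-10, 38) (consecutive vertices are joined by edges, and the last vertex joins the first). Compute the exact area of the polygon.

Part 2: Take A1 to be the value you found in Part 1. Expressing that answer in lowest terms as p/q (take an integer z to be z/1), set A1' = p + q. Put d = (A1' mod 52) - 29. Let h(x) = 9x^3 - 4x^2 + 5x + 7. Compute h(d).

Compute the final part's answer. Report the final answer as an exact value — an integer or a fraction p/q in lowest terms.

Part 1: cross terms: (29*3 - 23*-20)=547, (23*31 - 28*3)=629, (28*28 - 3*31)=691, (3*34 - -5*28)=242, (-5*38 - -10*34)=150, (-10*-20 - 29*38)=-902; twice the area = |1357| = 1357; area = 1357/2; answer 1357/2
Part 2: A1 = 1357/2; threaded value p + q = 1359; d = -22; 9*(-22)^3 - 4*(-22)^2 + 5*(-22)^1 + 7 = (-95832) + (-1936) + (-110) + (7) = -97871; answer -97871

-97871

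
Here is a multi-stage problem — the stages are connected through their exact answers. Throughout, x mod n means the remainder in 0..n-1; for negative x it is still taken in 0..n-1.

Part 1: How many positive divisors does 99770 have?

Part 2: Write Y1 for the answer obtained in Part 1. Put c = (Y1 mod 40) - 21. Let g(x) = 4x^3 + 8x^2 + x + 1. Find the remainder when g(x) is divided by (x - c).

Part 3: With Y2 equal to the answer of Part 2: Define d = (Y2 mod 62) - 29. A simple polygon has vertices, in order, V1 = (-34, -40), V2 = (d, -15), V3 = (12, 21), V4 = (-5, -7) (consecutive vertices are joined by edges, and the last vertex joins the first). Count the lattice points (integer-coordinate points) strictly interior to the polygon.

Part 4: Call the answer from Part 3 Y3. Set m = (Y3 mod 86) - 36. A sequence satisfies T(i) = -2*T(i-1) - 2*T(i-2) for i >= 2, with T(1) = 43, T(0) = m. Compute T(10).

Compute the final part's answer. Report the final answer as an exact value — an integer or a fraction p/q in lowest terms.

Part 1: 99770 = 2 * 5 * 11 * 907; number of divisors = (1+1) * (1+1) * (1+1) * (1+1) = 16; answer 16
Part 2: Y1 = 16; c = -5; remainder = value at the root: 4*(-5)^3 + 8*(-5)^2 + 1*(-5)^1 + 1 = (-500) + (200) + (-5) + (1) = -304; answer -304
Part 3: Y2 = -304; d = -23; cross terms: (-34*-15 - -23*-40)=-410, (-23*21 - 12*-15)=-303, (12*-7 - -5*21)=21, (-5*-40 - -34*-7)=-38; twice the area = |-730| = 730; area = 365; boundary points = 1 + 1 + 1 + 1 = 4; strictly interior points = area - boundary/2 + 1 = 364; answer 364
Part 4: Y3 = 364; m = -16; T(2) = -2*(43) - 2*(-16) = -54; iterating: T(2)=-54, T(3)=22, T(4)=64, T(5)=-172, T(6)=216, T(7)=-88, T(8)=-256, T(9)=688, T(10)=-864; answer -864

-864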